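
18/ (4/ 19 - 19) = -114/ 119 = -0.96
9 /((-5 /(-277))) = 2493 /5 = 498.60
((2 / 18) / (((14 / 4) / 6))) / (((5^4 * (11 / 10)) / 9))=24 / 9625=0.00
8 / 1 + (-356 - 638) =-986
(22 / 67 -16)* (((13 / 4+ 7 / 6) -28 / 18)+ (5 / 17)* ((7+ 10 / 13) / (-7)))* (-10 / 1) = 17645125 / 44421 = 397.22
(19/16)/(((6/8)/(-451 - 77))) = -836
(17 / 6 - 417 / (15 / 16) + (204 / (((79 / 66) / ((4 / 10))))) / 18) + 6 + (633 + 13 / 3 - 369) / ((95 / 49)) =-881915 / 3002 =-293.78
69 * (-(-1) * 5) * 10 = 3450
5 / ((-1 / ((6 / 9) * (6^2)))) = -120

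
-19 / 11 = -1.73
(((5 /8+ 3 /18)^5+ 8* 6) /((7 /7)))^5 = 8423830400569623561154412262939332840435251 /32009658644406818986777955348250624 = 263165268.15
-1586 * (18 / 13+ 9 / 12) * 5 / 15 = -2257 / 2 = -1128.50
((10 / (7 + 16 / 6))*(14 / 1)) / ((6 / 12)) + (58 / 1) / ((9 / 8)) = 21016 / 261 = 80.52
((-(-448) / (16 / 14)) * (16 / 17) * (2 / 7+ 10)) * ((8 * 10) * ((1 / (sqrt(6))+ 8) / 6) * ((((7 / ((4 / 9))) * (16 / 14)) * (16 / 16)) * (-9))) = -1114767360 / 17 - 23224320 * sqrt(6) / 17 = -68920887.86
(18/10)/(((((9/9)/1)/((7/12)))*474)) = 7/3160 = 0.00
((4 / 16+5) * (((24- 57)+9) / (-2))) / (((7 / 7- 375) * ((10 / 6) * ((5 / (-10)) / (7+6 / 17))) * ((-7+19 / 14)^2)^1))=926100 / 19840139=0.05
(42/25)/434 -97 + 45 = -40297/775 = -52.00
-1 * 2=-2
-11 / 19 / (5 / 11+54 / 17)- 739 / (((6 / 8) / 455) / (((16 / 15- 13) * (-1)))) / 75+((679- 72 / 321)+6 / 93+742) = -2019440274146578 / 28885016475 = -69913.07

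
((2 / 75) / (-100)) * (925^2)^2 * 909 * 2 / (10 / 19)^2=-5125033816575 / 4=-1281258454143.75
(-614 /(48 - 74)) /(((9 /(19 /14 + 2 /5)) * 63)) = 12587 /171990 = 0.07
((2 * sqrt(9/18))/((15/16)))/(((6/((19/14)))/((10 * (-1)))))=-152 * sqrt(2)/63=-3.41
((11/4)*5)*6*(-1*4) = -330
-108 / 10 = -10.80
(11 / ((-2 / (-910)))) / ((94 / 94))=5005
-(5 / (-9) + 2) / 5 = -13 / 45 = -0.29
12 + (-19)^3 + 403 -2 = -6446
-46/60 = -23/30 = -0.77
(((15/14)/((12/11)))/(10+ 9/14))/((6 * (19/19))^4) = 55/772416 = 0.00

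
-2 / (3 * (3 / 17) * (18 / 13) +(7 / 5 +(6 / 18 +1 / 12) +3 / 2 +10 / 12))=-8840 / 21583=-0.41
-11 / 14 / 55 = -1 / 70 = -0.01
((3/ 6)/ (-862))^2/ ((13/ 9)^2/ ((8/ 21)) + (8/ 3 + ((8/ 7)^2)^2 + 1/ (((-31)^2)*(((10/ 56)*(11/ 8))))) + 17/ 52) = 44543604105/ 1347828897374877854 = 0.00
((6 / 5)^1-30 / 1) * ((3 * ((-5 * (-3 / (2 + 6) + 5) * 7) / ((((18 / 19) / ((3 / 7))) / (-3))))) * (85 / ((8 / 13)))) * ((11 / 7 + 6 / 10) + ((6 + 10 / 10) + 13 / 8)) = -12680883423 / 448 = -28305543.35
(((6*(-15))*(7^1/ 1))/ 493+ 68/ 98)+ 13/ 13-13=-303992/ 24157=-12.58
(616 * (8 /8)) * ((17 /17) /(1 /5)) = 3080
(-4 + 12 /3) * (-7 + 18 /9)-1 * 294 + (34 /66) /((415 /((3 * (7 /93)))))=-124816111 /424545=-294.00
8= 8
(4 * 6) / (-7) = -24 / 7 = -3.43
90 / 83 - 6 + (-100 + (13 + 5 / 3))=-22472 / 249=-90.25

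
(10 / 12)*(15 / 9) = 25 / 18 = 1.39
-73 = -73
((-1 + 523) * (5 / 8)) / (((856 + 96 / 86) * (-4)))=-56115 / 589696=-0.10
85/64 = 1.33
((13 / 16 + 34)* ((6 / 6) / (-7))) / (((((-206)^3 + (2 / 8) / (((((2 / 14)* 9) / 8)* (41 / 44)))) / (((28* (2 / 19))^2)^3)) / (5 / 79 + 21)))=5886064814063616 / 749301597801279707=0.01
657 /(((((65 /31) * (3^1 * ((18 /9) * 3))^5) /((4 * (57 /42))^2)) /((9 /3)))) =816943 /55724760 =0.01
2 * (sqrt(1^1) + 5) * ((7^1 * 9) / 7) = 108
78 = 78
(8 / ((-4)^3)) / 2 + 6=95 / 16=5.94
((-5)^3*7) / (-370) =175 / 74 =2.36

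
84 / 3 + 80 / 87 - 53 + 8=-1399 / 87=-16.08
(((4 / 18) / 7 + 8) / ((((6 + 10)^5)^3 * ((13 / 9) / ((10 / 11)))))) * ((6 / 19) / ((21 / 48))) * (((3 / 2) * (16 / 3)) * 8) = 345 / 1703345821564534784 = 0.00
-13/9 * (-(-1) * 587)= -7631/9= -847.89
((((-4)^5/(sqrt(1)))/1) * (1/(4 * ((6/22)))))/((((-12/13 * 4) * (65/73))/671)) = 8621008/45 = 191577.96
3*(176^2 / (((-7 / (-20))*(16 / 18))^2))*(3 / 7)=141134400 / 343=411470.55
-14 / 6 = -7 / 3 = -2.33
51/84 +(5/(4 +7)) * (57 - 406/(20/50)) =-133933/308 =-434.85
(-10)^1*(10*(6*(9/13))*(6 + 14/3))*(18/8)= -9969.23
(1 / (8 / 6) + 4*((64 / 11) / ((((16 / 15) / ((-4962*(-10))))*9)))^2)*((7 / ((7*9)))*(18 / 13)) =1750858240363 / 3146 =556534723.57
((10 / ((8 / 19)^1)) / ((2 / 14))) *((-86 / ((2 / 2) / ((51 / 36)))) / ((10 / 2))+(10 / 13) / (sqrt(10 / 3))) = -97223 / 24+665 *sqrt(30) / 52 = -3980.91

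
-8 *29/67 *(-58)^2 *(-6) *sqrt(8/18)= 3121792/67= 46593.91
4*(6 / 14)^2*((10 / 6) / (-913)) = -60 / 44737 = -0.00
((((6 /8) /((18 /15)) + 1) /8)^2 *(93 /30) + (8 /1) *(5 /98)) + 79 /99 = 265071349 /198696960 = 1.33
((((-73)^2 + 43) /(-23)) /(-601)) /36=1343 /124407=0.01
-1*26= -26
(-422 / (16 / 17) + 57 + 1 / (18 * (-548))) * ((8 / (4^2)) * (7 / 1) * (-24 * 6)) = 27023668 / 137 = 197253.05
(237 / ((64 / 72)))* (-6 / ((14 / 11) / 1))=-70389 / 56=-1256.95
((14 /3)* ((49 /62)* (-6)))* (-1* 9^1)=199.16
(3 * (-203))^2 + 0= 370881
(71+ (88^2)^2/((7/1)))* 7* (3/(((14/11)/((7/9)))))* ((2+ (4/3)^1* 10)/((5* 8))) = 1685824261/40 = 42145606.52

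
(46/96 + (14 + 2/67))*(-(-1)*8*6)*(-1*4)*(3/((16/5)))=-2611.62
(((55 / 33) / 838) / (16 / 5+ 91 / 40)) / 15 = 20 / 825849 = 0.00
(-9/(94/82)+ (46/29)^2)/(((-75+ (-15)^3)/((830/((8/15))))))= 17502791/7272968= 2.41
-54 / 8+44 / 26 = -263 / 52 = -5.06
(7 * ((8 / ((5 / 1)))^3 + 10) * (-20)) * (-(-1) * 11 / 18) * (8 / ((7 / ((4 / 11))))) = -112768 / 225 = -501.19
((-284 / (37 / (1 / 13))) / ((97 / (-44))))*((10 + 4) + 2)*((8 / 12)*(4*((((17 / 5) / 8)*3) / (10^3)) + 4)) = 1000954592 / 87481875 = 11.44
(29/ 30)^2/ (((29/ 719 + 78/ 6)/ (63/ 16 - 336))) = -1070886509/ 45004800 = -23.79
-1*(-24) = 24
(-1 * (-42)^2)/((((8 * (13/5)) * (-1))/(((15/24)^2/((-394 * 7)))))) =-0.01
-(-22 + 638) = -616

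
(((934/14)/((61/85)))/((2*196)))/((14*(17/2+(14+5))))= 7939/12888568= 0.00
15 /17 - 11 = -172 /17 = -10.12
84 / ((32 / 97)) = 2037 / 8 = 254.62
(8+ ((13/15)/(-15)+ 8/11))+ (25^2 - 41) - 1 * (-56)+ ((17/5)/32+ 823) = 1471.78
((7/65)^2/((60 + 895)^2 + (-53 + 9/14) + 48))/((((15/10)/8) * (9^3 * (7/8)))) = 12544/117979947981675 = 0.00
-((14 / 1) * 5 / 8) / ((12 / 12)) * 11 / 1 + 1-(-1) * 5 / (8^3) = -48763 / 512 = -95.24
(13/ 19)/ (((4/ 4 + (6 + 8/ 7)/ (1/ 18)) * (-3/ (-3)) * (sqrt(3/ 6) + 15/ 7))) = 19110/ 6910433 - 4459 * sqrt(2)/ 6910433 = 0.00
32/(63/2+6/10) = 320/321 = 1.00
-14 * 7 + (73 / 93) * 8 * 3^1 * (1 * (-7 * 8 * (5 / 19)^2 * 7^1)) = -6819918 / 11191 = -609.41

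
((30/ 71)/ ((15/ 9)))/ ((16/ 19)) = 171/ 568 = 0.30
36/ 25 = 1.44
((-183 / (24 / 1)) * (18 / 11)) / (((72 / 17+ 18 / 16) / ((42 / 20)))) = -7259 / 1485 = -4.89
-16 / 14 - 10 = -11.14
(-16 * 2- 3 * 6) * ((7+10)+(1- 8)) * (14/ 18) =-3500/ 9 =-388.89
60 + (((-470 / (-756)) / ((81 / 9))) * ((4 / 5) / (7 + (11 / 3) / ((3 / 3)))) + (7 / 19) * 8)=10851005 / 172368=62.95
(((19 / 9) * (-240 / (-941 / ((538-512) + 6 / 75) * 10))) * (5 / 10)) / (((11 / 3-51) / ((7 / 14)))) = -12388 / 1670275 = -0.01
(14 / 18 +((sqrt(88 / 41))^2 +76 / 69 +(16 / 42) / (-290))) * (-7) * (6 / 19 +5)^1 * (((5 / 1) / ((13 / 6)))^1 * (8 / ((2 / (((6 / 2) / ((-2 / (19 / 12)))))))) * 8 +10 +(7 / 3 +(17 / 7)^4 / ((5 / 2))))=244477569470958263 / 10947188008575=22332.45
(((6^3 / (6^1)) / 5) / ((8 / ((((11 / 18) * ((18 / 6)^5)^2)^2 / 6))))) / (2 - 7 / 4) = 15625959723 / 20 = 781297986.15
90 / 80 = 9 / 8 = 1.12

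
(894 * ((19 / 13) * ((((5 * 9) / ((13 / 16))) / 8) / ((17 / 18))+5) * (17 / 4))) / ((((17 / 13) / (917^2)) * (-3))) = -6487017168275 / 442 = -14676509430.49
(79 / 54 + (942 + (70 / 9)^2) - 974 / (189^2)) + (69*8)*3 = 190030685 / 71442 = 2659.93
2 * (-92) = -184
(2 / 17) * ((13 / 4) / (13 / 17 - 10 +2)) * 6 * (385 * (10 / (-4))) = 25025 / 82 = 305.18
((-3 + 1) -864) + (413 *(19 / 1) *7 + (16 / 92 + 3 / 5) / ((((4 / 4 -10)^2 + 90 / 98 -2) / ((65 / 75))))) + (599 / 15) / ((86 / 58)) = 58844445917 / 1087900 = 54089.94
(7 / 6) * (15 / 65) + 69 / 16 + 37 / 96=6199 / 1248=4.97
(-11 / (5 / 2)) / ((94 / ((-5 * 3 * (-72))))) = -2376 / 47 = -50.55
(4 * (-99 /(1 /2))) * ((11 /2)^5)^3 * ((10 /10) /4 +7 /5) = -13647069769480931817 /81920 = -166590207146984.03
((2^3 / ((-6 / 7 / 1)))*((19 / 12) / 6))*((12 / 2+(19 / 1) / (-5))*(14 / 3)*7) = -71687 / 405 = -177.00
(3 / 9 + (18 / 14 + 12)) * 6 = 81.71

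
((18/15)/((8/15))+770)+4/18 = 27809/36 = 772.47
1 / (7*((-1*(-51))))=1 / 357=0.00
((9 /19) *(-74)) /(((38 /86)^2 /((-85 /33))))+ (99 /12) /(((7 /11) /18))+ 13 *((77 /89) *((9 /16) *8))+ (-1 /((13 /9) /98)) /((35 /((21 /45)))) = 11388731324037 /15276536275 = 745.50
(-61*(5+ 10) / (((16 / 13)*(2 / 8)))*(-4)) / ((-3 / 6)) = -23790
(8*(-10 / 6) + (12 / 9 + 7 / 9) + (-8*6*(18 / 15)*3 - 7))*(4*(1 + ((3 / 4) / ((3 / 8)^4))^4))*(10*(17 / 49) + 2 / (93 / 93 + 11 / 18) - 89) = 43125417752700123440 / 323647569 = 133248081813.03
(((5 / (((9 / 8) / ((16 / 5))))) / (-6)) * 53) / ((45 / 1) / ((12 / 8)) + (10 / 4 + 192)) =-0.56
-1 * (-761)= 761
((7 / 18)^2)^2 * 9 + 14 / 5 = 175301 / 58320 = 3.01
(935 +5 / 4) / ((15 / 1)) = 749 / 12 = 62.42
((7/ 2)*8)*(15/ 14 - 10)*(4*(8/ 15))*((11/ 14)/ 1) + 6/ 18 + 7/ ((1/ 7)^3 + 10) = -10039454/ 24017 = -418.01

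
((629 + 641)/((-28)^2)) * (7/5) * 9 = 20.41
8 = 8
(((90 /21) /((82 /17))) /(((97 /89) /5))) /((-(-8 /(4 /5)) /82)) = 33.42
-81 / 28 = -2.89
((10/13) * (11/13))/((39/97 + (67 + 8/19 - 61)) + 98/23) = 4662790/79402791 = 0.06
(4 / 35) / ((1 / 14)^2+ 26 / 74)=0.32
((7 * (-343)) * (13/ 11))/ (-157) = 31213/ 1727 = 18.07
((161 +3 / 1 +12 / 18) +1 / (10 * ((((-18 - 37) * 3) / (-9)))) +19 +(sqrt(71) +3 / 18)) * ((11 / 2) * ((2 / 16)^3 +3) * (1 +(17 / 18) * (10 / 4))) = 2045747 * sqrt(71) / 36864 +28206573659 / 2764800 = 10669.63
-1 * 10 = -10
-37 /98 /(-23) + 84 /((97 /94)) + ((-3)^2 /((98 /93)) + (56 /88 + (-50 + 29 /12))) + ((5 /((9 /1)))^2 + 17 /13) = 226042720699 /5064967908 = 44.63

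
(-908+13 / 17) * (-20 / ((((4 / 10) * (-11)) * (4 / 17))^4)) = 236791246875 / 14992384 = 15794.10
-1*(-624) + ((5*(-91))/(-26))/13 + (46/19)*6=316097/494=639.87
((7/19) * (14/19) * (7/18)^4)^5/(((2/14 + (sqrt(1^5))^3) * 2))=157775382034845806615042743/39080140456411341125880207285472985088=0.00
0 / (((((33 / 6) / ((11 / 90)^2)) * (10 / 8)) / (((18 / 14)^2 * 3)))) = 0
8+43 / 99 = 835 / 99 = 8.43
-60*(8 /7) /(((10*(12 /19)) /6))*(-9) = 4104 /7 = 586.29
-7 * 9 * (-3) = 189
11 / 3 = 3.67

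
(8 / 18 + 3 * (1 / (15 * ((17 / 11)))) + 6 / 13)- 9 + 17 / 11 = -6.42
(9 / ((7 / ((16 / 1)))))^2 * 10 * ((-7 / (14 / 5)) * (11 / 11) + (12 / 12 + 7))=1140480 / 49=23275.10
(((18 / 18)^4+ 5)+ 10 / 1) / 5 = 16 / 5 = 3.20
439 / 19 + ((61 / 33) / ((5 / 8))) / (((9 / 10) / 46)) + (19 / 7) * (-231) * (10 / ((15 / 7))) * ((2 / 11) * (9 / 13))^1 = -14234393 / 73359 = -194.04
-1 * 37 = -37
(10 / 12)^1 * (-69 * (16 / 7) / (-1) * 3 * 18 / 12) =4140 / 7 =591.43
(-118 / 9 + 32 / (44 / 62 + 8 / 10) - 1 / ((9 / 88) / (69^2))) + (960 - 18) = -5335424 / 117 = -45601.91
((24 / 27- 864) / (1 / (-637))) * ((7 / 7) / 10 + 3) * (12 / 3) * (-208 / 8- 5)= -9510471152 / 45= -211343803.38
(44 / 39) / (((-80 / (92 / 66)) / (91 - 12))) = -1817 / 1170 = -1.55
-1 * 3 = -3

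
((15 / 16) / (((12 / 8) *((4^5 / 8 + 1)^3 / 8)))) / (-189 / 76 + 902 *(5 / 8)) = 95 / 22892291496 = 0.00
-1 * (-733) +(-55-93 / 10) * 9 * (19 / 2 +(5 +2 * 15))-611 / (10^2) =-1251263 / 50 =-25025.26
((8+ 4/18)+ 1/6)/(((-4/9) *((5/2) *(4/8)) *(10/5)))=-151/20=-7.55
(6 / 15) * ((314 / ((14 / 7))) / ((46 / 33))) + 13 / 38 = 198373 / 4370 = 45.39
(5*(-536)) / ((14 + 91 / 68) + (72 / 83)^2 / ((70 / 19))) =-43940797600 / 254831809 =-172.43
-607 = -607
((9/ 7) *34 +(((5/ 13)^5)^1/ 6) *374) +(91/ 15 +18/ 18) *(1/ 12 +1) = 12138874109/ 233914590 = 51.89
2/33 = 0.06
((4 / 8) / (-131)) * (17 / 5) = -17 / 1310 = -0.01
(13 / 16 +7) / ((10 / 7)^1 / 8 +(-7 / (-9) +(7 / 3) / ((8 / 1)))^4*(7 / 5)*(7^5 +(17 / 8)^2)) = 470292480000 / 1853311165788833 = 0.00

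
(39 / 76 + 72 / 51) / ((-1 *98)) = -2487 / 126616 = -0.02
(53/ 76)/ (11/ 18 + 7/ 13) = 6201/ 10222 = 0.61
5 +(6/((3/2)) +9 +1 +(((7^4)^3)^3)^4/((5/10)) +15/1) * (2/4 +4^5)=202623454876897876666546110599317889602475030340673167665749563674796877222269589778339676690413651503525398096216824456530729/2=101311727438448938333273100000000000000000000000000000000000000000000000000000000000000000000000000000000000000000000000000000.00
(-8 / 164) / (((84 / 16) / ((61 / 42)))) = -0.01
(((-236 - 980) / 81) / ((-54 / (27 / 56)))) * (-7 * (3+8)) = -836 / 81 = -10.32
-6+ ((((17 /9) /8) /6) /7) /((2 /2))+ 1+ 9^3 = 2189393 /3024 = 724.01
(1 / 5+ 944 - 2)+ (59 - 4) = 4986 / 5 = 997.20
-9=-9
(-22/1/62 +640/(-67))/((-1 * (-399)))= -361/14539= -0.02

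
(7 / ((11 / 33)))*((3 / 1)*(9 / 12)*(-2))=-189 / 2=-94.50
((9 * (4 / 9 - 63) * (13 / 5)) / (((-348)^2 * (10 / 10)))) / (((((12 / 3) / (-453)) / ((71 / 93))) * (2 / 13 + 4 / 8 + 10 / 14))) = 7140496909 / 9348017760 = 0.76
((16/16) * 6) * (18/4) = 27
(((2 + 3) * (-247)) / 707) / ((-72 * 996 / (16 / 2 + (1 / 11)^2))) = 398905 / 2044915488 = 0.00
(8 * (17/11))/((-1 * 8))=-17/11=-1.55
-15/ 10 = -3/ 2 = -1.50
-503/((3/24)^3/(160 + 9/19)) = -785227264/19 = -41327750.74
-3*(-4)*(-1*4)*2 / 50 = -48 / 25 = -1.92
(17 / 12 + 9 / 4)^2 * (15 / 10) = 121 / 6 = 20.17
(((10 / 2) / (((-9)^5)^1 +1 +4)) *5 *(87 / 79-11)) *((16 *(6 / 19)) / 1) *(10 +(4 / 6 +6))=7820000 / 22156261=0.35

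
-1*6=-6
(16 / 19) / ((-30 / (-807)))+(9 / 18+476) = 94839 / 190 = 499.15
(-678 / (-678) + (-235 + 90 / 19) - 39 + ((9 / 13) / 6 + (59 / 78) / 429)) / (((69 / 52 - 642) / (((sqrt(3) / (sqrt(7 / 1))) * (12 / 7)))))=1363850672 * sqrt(21) / 13305977685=0.47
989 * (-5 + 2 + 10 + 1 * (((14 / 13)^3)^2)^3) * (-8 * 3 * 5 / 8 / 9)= -6003559845713603855594255 / 337366220855872179387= -17795.38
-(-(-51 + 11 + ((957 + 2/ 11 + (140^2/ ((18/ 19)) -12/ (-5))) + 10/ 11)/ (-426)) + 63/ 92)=-91.50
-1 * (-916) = 916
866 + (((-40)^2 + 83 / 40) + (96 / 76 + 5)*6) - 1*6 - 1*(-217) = 2064657 / 760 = 2716.65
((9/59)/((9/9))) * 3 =27/59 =0.46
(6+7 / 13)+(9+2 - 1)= 215 / 13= 16.54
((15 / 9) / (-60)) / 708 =-1 / 25488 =-0.00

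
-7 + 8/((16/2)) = -6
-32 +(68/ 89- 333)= -32417/ 89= -364.24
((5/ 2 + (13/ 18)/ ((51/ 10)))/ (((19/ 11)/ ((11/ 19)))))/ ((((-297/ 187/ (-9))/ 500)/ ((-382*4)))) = -112088350000/ 29241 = -3833259.81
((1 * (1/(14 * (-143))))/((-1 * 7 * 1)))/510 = 1/7147140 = 0.00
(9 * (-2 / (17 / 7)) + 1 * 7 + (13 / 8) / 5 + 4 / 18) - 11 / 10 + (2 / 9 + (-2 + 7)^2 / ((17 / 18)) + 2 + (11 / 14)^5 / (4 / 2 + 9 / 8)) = 14309769001 / 514294200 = 27.82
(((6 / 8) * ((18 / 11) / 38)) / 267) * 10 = 45 / 37202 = 0.00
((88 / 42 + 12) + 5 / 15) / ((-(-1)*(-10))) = -101 / 70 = -1.44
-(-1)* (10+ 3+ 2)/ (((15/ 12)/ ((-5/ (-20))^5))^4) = 3/ 536870912000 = 0.00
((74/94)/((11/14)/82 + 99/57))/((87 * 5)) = 0.00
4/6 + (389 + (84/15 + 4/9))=17807/45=395.71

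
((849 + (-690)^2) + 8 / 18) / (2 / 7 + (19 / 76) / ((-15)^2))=1662856.39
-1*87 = -87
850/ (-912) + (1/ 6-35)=-16309/ 456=-35.77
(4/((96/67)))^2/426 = 4489/245376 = 0.02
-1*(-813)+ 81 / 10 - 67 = 7541 / 10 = 754.10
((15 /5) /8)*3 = 9 /8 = 1.12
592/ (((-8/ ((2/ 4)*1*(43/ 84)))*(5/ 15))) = -1591/ 28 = -56.82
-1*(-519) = 519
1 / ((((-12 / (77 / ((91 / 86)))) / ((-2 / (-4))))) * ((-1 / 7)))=3311 / 156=21.22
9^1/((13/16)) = 144/13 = 11.08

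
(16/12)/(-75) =-4/225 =-0.02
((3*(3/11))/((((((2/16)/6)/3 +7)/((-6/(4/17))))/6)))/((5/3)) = -594864/55495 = -10.72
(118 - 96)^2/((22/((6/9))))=44/3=14.67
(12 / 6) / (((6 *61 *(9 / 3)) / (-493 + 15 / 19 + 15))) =-9067 / 10431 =-0.87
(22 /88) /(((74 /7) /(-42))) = -147 /148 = -0.99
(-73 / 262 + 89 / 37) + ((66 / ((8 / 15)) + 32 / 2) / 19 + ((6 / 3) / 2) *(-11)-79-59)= -51394509 / 368372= -139.52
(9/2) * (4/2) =9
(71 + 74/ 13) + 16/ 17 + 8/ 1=85.63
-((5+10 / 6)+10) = -50 / 3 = -16.67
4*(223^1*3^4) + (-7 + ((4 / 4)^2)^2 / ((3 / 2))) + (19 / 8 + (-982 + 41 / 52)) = 71266.83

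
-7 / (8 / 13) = -91 / 8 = -11.38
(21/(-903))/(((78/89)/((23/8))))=-2047/26832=-0.08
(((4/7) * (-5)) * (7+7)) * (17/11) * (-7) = 4760/11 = 432.73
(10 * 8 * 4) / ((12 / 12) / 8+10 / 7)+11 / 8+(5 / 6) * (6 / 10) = 144665 / 696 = 207.85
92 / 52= 23 / 13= 1.77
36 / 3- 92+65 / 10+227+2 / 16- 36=117.62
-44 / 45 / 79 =-44 / 3555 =-0.01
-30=-30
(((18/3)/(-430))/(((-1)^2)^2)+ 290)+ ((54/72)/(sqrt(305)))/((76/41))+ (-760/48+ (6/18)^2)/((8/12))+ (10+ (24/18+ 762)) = 123 * sqrt(305)/92720+ 894173/860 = 1039.76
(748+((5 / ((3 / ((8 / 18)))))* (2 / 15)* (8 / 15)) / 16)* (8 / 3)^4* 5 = 3722543104 / 19683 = 189124.78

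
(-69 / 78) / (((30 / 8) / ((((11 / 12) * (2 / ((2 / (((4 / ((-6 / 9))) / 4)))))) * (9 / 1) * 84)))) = 15939 / 65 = 245.22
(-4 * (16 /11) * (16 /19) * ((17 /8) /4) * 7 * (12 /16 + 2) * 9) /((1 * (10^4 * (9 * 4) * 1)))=-119 /95000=-0.00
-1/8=-0.12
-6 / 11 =-0.55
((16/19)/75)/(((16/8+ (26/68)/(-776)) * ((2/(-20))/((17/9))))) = -14352896/135316575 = -0.11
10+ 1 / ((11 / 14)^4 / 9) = 492154 / 14641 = 33.61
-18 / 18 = -1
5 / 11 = 0.45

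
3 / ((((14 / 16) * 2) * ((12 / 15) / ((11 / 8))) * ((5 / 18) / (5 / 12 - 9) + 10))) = 927 / 3136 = 0.30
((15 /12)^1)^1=5 /4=1.25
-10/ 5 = -2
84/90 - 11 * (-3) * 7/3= 1169/15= 77.93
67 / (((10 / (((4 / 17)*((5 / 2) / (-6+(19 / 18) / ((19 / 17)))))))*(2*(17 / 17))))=-603 / 1547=-0.39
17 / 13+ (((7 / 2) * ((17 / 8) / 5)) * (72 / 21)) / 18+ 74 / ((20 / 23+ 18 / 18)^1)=1380923 / 33540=41.17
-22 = -22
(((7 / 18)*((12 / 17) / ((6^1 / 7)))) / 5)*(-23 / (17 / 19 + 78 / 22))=-235543 / 709920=-0.33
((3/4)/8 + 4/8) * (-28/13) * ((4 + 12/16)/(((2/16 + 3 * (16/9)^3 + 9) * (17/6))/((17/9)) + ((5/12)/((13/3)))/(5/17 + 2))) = -2660931/17089726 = -0.16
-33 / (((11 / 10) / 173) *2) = -2595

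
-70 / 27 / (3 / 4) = -280 / 81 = -3.46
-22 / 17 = -1.29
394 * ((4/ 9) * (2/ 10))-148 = -5084/ 45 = -112.98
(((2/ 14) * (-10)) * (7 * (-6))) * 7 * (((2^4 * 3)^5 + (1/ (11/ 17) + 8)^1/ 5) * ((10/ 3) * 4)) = 1426902231490.91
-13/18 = -0.72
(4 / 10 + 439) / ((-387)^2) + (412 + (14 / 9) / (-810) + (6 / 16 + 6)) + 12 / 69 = 103807691317 / 248017464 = 418.55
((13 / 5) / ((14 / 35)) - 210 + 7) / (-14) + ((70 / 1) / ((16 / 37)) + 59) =13155 / 56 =234.91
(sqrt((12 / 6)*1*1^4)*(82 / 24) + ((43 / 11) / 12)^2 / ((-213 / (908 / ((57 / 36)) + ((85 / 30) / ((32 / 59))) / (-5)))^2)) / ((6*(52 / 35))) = 1411002266120090287 / 16411237364402749440 + 1435*sqrt(2) / 3744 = 0.63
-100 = -100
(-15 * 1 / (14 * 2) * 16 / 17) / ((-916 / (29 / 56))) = 435 / 1526056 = 0.00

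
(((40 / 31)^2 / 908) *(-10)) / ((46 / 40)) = -80000 / 5017381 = -0.02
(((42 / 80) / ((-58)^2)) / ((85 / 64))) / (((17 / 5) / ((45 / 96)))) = 63 / 3888784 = 0.00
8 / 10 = 0.80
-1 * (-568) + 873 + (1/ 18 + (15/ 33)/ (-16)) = 2282587/ 1584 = 1441.03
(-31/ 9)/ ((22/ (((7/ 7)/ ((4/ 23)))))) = -713/ 792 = -0.90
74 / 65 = 1.14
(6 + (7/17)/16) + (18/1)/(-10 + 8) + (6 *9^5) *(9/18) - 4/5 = 240914787/1360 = 177143.23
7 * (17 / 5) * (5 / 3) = 119 / 3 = 39.67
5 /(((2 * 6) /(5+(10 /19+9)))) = 6.05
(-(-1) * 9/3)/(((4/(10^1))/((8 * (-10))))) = -600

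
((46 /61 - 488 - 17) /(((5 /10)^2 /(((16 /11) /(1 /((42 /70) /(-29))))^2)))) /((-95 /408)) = 115657777152 /14742624875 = 7.85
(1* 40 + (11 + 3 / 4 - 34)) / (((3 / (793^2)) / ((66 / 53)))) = 491131069 / 106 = 4633311.97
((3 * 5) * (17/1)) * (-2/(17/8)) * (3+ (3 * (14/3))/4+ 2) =-2040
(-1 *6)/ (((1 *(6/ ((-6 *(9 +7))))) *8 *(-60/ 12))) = -12/ 5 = -2.40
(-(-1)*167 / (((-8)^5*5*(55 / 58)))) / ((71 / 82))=-198563 / 159948800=-0.00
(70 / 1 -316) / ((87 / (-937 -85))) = 83804 / 29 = 2889.79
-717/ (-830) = 0.86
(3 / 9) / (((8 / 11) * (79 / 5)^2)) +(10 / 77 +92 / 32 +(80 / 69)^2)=9954703547 / 2287931877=4.35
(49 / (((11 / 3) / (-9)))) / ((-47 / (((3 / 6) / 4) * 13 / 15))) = 5733 / 20680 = 0.28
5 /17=0.29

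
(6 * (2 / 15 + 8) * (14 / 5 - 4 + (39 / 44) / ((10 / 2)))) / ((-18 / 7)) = 427 / 22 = 19.41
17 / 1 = 17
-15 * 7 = -105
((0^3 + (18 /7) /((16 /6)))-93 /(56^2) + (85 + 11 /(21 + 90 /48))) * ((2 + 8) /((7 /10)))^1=1239820525 /1004304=1234.51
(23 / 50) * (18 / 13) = 0.64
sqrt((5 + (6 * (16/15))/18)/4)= sqrt(1205)/30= 1.16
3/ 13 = 0.23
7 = 7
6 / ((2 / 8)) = 24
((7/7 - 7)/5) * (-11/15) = 22/25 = 0.88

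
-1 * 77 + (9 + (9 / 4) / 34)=-9239 / 136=-67.93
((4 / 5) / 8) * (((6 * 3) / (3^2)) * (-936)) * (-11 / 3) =3432 / 5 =686.40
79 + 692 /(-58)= 1945 /29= 67.07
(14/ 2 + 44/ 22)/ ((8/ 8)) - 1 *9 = 0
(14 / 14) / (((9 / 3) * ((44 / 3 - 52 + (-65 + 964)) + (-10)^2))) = 1 / 2885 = 0.00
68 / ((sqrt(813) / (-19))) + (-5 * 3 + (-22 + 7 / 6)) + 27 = -1292 * sqrt(813) / 813- 53 / 6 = -54.15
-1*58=-58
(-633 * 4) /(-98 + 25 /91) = 25.91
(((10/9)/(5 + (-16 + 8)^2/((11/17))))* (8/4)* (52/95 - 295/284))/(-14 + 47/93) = 167431/215010365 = 0.00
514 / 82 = 257 / 41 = 6.27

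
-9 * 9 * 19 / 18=-171 / 2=-85.50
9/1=9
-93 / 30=-31 / 10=-3.10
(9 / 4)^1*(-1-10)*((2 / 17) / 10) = -99 / 340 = -0.29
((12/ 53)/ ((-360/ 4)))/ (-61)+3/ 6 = 48499/ 96990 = 0.50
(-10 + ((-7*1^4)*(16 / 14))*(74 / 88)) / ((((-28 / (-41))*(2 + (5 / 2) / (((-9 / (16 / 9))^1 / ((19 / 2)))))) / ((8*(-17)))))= -10388088 / 8393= -1237.71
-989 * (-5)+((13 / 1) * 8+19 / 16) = 80803 / 16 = 5050.19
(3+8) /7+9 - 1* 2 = 60 /7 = 8.57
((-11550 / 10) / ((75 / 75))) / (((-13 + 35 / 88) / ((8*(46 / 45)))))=749.49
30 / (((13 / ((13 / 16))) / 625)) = 9375 / 8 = 1171.88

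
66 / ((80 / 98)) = 1617 / 20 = 80.85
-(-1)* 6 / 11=6 / 11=0.55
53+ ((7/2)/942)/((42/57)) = 199723/3768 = 53.01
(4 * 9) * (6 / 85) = 216 / 85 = 2.54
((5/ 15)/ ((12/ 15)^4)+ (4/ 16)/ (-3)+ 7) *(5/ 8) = 9895/ 2048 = 4.83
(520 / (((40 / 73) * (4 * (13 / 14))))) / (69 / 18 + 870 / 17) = 26061 / 5611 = 4.64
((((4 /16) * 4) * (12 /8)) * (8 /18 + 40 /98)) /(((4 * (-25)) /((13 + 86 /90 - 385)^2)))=-13103121023 /7441875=-1760.73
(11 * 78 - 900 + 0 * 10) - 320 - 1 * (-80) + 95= -187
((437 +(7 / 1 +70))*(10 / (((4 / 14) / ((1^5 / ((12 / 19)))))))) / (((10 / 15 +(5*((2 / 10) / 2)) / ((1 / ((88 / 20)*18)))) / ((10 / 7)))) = 610375 / 604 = 1010.55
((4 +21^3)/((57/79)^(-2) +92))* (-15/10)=-90305955/610298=-147.97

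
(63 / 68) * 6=189 / 34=5.56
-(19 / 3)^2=-361 / 9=-40.11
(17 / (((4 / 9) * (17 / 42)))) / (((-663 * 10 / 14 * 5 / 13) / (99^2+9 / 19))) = -41063274 / 8075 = -5085.24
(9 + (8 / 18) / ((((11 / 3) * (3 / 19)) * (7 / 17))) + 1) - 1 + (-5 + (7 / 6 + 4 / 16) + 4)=11.28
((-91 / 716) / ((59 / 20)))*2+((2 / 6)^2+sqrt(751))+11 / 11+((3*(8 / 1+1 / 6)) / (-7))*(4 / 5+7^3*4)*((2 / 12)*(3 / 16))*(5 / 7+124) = -35595517933 / 1900980+sqrt(751) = -18697.42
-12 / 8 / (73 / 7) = -21 / 146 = -0.14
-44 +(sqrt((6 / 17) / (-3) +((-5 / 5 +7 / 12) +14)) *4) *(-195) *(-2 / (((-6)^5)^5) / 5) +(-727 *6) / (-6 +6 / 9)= 6191 / 8-13 *sqrt(140097) / 120828724127201230848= 773.87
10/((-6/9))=-15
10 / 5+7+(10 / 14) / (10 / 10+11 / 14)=47 / 5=9.40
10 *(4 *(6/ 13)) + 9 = 357/ 13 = 27.46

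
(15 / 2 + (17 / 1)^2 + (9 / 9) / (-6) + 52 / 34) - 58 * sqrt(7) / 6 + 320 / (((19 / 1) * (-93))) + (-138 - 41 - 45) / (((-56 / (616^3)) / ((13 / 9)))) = 121705384295873 / 90117 - 29 * sqrt(7) / 3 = 1350526337.88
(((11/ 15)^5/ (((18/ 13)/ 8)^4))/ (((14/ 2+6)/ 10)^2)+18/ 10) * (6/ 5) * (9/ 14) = 109.27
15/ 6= 5/ 2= 2.50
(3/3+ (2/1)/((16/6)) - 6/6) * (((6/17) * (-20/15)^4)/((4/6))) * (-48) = -1024/17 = -60.24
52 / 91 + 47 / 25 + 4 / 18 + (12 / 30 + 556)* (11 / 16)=4853503 / 12600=385.20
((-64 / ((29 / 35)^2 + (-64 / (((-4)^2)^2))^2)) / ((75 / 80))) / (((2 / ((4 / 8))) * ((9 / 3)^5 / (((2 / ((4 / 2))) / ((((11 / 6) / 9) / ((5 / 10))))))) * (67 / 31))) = -31109120 / 292137219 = -0.11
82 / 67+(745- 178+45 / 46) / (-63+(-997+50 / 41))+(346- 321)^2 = 27903494717 / 44596540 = 625.69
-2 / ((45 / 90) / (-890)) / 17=3560 / 17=209.41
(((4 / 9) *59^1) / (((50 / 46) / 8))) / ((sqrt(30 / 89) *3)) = 21712 *sqrt(2670) / 10125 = 110.81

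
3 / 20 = 0.15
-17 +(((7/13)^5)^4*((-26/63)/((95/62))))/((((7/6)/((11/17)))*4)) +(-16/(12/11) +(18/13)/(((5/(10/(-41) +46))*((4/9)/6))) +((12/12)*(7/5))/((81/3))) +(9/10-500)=-1880021614604520600073938392983/5227256809469348867797787970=-359.66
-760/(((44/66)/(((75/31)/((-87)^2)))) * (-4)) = 2375/26071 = 0.09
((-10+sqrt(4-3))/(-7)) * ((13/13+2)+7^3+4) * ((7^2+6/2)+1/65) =304290/13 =23406.92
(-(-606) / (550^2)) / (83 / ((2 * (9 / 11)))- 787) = -2727 / 1002258125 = -0.00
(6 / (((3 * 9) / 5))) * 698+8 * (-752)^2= 40723268 / 9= 4524807.56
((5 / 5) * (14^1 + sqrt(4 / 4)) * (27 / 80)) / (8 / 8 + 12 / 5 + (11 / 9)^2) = 32805 / 31712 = 1.03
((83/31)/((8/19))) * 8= 1577/31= 50.87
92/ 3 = 30.67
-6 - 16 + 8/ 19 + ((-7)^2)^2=45209/ 19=2379.42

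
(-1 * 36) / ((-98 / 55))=990 / 49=20.20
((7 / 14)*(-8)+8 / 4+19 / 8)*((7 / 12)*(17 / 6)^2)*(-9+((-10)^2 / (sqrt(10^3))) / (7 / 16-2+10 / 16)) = -2023 / 128-2023*sqrt(10) / 1080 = -21.73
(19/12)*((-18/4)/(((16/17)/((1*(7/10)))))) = -6783/1280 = -5.30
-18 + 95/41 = -643/41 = -15.68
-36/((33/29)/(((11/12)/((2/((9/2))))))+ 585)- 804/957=-4883944/5416939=-0.90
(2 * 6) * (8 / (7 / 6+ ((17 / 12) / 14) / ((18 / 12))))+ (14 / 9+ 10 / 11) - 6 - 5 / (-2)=4726261 / 61578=76.75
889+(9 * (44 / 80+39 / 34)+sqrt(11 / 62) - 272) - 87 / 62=sqrt(682) / 62+6649373 / 10540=631.29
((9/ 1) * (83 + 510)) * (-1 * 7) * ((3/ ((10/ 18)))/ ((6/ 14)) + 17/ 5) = -597744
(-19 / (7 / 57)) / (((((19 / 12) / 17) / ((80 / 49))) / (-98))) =1860480 / 7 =265782.86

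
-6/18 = -0.33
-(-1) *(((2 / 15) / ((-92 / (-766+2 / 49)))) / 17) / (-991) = -18766 / 284798535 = -0.00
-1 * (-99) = 99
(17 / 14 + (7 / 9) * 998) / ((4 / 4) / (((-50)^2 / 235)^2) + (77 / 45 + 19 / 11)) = 134690875000 / 597230837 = 225.53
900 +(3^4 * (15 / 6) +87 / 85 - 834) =45819 / 170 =269.52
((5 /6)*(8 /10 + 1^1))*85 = 255 /2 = 127.50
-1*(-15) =15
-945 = -945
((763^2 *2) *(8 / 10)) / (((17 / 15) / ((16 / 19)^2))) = 3576846336 / 6137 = 582833.04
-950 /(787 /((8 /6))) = -3800 /2361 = -1.61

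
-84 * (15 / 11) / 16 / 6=-105 / 88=-1.19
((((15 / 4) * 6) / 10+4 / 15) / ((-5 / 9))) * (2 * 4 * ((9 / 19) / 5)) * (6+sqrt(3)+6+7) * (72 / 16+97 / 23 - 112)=19369827 * sqrt(3) / 54625+19369827 / 2875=7351.51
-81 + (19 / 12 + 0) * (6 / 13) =-2087 / 26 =-80.27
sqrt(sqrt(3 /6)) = 0.84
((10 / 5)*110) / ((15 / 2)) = 29.33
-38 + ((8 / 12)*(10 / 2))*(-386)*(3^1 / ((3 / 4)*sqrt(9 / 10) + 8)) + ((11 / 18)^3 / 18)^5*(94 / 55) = -169769600258367974344900361286487 / 323773329305919395435273256960 + 138960*sqrt(10) / 10159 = -481.09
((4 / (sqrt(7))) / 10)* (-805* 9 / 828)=-sqrt(7) / 2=-1.32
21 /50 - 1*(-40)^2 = -79979 /50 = -1599.58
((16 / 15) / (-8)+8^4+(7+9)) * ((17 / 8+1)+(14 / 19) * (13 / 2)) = 12366439 / 380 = 32543.26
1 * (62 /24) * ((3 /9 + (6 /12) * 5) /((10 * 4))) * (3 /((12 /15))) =527 /768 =0.69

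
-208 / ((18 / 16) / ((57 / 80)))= -1976 / 15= -131.73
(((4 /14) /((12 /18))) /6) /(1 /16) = 8 /7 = 1.14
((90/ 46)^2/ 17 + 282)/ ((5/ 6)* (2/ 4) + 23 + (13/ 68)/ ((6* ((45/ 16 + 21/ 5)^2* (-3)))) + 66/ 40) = 35945007694695/ 3192535046984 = 11.26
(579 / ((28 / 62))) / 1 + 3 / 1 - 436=11887 / 14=849.07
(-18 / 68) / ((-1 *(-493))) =-9 / 16762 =-0.00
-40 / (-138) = 20 / 69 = 0.29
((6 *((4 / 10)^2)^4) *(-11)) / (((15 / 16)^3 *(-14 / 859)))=9907994624 / 3076171875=3.22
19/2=9.50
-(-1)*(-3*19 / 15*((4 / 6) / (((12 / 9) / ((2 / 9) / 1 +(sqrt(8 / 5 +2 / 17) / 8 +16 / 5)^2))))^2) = -31630600131259 / 299635200000 - 24393359*sqrt(12410) / 130050000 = -126.46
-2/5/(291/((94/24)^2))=-2209/104760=-0.02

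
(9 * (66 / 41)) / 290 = 297 / 5945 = 0.05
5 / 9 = 0.56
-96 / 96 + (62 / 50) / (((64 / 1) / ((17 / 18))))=-28273 / 28800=-0.98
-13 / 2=-6.50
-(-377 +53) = 324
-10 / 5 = -2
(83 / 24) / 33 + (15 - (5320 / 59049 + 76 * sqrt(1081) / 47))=78021083 / 5196312 - 76 * sqrt(1081) / 47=-38.15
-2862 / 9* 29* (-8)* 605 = 44634480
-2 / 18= -1 / 9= -0.11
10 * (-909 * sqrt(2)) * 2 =-25710.40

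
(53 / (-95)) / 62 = -53 / 5890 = -0.01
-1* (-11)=11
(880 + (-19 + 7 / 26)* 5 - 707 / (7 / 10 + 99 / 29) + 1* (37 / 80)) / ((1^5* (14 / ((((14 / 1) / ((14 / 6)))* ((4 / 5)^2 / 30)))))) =762978033 / 135703750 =5.62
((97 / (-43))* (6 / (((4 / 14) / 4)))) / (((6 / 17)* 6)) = -11543 / 129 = -89.48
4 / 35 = 0.11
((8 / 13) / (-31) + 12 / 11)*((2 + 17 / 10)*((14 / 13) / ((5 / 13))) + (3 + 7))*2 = 4833464 / 110825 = 43.61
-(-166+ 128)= 38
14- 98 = -84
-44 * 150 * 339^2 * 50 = -37923930000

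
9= 9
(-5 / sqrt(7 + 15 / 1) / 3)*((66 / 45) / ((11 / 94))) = -94*sqrt(22) / 99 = -4.45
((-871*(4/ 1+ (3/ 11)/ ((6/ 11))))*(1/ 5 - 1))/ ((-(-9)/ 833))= 1451086/ 5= 290217.20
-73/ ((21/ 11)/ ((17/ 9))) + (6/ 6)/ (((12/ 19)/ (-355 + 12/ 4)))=-118987/ 189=-629.56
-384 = -384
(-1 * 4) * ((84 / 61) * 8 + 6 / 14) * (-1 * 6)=117288 / 427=274.68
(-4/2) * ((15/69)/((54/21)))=-35/207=-0.17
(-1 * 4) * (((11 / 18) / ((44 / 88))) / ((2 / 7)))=-154 / 9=-17.11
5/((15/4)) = 4/3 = 1.33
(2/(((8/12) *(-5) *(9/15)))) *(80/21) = -80/21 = -3.81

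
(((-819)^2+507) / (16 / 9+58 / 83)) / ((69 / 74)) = 167145732 / 575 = 290688.23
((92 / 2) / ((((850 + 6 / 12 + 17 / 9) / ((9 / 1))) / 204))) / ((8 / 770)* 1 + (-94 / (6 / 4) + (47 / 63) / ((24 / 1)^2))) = -3034091934720 / 1918631701417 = -1.58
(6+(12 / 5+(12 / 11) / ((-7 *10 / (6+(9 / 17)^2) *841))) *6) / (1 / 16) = 2776496736 / 8506715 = 326.39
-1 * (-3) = 3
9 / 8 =1.12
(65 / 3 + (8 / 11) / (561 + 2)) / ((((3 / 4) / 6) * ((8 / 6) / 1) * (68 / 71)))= 28582399 / 210562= 135.74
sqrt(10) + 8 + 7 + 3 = sqrt(10) + 18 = 21.16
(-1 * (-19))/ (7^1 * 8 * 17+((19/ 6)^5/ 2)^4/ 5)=0.00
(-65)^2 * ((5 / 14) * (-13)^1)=-274625 / 14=-19616.07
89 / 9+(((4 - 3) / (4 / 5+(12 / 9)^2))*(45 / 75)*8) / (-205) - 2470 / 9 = -14155531 / 53505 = -264.56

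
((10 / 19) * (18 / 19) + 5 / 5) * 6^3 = 323.70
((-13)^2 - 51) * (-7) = -826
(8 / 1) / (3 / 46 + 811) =368 / 37309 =0.01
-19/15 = -1.27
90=90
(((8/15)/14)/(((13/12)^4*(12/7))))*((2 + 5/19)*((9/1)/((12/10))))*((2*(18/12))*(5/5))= 445824/542659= 0.82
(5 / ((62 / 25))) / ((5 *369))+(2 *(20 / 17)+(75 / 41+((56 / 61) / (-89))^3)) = 260342834719831639 / 62233826103045414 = 4.18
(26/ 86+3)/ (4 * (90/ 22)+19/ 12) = 18744/ 101867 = 0.18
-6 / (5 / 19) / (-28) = 57 / 70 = 0.81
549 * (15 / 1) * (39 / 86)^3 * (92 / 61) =184185495 / 159014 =1158.30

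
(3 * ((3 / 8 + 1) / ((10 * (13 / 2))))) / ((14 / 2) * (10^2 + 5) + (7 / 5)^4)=4125 / 48024704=0.00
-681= -681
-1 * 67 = -67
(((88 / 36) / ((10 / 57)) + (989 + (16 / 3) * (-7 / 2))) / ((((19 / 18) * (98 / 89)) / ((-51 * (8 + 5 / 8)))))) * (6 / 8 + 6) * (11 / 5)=-1029985291071 / 186200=-5531607.36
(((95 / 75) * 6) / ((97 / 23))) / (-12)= -437 / 2910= -0.15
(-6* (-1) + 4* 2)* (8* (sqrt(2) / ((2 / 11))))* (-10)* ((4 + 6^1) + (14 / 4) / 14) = -63140* sqrt(2) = -89293.44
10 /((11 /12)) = 120 /11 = 10.91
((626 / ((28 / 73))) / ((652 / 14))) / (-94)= -0.37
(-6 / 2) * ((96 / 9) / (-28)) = 8 / 7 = 1.14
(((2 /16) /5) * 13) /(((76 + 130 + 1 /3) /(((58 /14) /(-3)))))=-0.00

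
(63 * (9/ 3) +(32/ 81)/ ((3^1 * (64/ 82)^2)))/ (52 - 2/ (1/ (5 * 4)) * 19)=-1471345/ 5505408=-0.27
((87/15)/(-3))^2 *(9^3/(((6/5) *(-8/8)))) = -22707/10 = -2270.70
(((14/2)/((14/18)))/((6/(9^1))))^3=19683/8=2460.38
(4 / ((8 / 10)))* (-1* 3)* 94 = -1410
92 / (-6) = -46 / 3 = -15.33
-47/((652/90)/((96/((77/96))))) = -9745920/12551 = -776.51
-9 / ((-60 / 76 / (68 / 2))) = 387.60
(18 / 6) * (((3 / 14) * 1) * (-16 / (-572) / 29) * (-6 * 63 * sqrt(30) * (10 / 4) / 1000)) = -243 * sqrt(30) / 414700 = -0.00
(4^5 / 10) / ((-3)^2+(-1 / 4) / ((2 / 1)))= 4096 / 355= 11.54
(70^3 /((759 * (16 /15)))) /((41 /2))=214375 /10373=20.67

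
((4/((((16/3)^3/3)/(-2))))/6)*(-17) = 459/1024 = 0.45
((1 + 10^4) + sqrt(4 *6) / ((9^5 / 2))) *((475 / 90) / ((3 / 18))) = 316698.34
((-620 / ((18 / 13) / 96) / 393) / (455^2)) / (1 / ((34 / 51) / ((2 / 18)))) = -3968 / 1251705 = -0.00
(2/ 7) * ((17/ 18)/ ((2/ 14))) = 17/ 9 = 1.89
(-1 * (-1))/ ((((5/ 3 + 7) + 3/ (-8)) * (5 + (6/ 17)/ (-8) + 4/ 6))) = 4896/ 228253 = 0.02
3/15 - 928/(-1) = 4641/5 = 928.20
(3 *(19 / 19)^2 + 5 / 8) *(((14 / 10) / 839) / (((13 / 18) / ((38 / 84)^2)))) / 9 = 10469 / 54971280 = 0.00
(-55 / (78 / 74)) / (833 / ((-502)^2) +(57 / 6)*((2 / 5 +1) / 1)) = -2564140700 / 653734809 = -3.92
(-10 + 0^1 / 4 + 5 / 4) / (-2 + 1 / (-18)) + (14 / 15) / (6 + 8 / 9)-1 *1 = 38909 / 11470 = 3.39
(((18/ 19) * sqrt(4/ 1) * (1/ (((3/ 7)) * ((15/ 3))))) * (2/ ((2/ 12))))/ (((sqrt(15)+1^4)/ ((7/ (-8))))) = -1.91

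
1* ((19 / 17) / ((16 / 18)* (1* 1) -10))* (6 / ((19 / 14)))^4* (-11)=2464463232 / 4780723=515.50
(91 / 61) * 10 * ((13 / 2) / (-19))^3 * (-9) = 8996715 / 1673596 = 5.38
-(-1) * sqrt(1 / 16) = 1 / 4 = 0.25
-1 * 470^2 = -220900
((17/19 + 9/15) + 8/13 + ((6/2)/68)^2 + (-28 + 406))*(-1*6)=-6512049537/2855320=-2280.67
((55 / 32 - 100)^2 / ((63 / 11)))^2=11837717441625625 / 4161798144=2844375.68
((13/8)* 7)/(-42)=-13/48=-0.27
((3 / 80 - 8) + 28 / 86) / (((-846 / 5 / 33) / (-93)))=-8958411 / 64672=-138.52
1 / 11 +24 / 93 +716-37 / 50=12201133 / 17050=715.61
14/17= 0.82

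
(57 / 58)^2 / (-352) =-3249 / 1184128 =-0.00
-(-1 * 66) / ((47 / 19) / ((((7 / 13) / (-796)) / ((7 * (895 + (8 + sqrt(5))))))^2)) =13454331 / 44029401381930406208- 29799 * sqrt(5) / 44029401381930406208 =0.00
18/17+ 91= 1565/17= 92.06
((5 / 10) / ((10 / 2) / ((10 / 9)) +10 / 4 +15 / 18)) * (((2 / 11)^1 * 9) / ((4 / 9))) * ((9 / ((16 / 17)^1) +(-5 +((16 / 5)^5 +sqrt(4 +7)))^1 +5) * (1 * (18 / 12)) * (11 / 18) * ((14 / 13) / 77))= 81 * sqrt(11) / 26884 +1397682621 / 1344200000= 1.05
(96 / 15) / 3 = 32 / 15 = 2.13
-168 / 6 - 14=-42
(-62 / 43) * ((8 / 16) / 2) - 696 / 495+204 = 2869693 / 14190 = 202.23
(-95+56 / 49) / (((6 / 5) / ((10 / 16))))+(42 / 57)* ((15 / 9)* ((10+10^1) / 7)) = -289675 / 6384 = -45.38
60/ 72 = 5/ 6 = 0.83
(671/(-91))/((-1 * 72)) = 671/6552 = 0.10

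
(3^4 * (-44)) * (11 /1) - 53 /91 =-39204.58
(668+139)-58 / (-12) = 4871 / 6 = 811.83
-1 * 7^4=-2401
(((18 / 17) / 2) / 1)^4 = 6561 / 83521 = 0.08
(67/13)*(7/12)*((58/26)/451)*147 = 666449/304876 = 2.19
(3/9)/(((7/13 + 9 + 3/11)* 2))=143/8418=0.02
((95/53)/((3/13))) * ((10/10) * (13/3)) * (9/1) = 16055/53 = 302.92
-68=-68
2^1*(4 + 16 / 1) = 40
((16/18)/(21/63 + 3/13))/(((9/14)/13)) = 31.87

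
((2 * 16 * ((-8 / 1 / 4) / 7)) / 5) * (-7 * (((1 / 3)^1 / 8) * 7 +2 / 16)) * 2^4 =256 / 3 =85.33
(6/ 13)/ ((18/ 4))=4/ 39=0.10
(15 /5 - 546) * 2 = -1086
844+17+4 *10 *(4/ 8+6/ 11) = 9931/ 11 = 902.82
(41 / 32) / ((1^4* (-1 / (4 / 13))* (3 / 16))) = -82 / 39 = -2.10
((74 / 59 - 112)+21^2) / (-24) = -6495 / 472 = -13.76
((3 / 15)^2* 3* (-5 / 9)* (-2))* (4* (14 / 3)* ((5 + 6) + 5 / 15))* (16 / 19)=60928 / 2565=23.75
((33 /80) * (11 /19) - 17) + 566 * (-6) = -5187397 /1520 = -3412.76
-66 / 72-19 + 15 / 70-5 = -2075 / 84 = -24.70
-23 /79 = -0.29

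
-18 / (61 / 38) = -684 / 61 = -11.21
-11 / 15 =-0.73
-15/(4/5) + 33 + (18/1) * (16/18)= 121/4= 30.25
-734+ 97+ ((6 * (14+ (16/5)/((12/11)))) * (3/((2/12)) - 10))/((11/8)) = -45.87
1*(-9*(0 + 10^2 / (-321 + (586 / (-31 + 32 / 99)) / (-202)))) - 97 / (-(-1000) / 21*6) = 16176340199 / 6562238000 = 2.47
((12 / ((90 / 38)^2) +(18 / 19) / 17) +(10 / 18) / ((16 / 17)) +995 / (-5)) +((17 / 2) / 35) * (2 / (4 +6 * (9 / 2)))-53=-188639407651 / 756982800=-249.20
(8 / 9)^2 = 64 / 81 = 0.79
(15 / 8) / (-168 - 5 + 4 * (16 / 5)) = -25 / 2136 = -0.01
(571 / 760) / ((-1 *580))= -571 / 440800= -0.00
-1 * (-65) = 65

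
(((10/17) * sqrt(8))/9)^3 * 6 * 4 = 0.15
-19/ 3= -6.33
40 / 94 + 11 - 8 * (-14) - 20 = 4861 / 47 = 103.43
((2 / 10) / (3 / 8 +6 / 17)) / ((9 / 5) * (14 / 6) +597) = 68 / 148797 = 0.00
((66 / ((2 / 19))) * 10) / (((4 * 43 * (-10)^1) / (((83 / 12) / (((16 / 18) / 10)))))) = -780615 / 2752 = -283.65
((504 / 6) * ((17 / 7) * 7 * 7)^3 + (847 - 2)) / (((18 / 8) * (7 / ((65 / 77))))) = 36804092260 / 4851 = 7586908.32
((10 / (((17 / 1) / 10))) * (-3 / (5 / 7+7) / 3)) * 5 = -1750 / 459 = -3.81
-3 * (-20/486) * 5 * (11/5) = 110/81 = 1.36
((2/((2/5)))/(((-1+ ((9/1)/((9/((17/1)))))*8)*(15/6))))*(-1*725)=-290/27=-10.74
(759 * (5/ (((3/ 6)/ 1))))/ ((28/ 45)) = 170775/ 14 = 12198.21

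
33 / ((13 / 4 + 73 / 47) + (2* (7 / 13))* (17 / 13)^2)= 13630188 / 2744539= 4.97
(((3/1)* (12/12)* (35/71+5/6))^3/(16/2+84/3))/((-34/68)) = -180362125/51539184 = -3.50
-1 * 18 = -18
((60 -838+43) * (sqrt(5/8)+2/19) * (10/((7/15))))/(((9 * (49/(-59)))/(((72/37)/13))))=2124000/63973+265500 * sqrt(10)/3367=282.56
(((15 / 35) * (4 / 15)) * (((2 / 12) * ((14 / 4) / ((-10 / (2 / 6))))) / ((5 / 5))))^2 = 1 / 202500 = 0.00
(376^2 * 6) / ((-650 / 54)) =-22902912 / 325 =-70470.50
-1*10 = -10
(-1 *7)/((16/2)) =-7/8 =-0.88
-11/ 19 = -0.58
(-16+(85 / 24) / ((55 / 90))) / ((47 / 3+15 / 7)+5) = -9429 / 21076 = -0.45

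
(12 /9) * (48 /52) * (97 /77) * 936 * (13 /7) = 1452672 /539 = 2695.12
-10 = -10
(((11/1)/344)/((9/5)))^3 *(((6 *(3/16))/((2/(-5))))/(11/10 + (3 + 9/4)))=-4159375/1675035666432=-0.00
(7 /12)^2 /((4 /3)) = 49 /192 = 0.26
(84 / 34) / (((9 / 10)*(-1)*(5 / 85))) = -140 / 3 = -46.67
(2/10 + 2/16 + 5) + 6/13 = 3009/520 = 5.79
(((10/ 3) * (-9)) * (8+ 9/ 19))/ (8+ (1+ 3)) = -21.18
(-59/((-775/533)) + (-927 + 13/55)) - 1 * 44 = -7929843/8525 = -930.19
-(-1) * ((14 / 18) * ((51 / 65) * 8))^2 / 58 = 453152 / 1102725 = 0.41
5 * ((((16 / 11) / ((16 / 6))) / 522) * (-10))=-50 / 957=-0.05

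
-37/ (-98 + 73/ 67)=2479/ 6493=0.38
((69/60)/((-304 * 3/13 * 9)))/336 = -299/55157760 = -0.00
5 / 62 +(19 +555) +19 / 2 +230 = 25221 / 31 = 813.58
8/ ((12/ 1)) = 2/ 3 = 0.67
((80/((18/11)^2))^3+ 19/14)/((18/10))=992124646895/66961566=14816.33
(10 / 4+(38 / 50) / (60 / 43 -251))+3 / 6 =804158 / 268325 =3.00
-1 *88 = -88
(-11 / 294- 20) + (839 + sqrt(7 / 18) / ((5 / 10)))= sqrt(14) / 3 + 240775 / 294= 820.21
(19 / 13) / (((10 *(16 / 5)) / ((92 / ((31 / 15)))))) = 6555 / 3224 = 2.03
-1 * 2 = -2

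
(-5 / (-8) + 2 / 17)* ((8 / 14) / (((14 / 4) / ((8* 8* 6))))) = 38784 / 833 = 46.56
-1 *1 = -1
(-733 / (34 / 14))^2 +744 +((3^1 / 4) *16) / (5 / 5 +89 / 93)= 2415499369 / 26299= 91847.57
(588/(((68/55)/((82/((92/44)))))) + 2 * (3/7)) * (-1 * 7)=-51051036/391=-130565.31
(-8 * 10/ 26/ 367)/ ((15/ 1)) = -8/ 14313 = -0.00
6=6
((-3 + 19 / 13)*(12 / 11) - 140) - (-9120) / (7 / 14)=2588060 / 143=18098.32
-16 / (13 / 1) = -16 / 13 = -1.23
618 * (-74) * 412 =-18841584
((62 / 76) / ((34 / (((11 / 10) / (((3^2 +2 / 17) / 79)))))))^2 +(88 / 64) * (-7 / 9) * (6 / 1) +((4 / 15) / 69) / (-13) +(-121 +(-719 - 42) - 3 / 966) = -241641613226243 / 272006280000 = -888.37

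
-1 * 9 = -9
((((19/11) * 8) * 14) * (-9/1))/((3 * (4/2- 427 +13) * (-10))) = -798/5665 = -0.14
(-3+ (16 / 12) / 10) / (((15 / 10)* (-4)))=0.48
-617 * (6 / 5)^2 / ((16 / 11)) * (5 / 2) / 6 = -20361 / 80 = -254.51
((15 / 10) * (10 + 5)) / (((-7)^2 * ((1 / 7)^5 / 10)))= 77175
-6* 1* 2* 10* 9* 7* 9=-68040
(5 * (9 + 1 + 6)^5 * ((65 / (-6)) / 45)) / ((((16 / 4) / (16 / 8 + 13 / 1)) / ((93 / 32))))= -41267200 / 3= -13755733.33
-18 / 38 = -9 / 19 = -0.47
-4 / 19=-0.21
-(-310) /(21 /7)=310 /3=103.33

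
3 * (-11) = -33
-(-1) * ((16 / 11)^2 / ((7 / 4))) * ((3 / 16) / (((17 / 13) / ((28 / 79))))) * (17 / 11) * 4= 39936 / 105149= 0.38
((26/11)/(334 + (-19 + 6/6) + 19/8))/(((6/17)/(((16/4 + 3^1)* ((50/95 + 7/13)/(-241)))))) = -250376/384869529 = -0.00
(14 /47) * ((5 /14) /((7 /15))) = 75 /329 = 0.23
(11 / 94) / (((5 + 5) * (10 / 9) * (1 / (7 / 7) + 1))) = 99 / 18800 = 0.01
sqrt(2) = 1.41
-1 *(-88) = 88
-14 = -14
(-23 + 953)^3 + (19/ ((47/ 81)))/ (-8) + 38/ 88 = 3326820536857/ 4136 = 804356996.34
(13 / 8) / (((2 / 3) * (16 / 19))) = 741 / 256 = 2.89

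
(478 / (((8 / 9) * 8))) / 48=717 / 512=1.40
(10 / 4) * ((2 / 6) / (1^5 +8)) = 5 / 54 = 0.09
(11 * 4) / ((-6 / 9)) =-66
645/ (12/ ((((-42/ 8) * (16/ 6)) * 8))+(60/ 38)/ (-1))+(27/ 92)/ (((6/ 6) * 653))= -298760209/ 780988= -382.54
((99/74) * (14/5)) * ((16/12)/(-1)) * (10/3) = -616/37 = -16.65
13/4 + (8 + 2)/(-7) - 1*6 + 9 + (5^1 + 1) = 303/28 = 10.82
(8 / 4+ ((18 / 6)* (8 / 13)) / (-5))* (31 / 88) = 1643 / 2860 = 0.57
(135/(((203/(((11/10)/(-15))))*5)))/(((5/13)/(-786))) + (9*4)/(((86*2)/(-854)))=-173283237/1091125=-158.81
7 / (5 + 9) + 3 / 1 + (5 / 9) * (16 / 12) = 229 / 54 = 4.24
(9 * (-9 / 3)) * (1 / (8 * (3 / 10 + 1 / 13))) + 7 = -383 / 196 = -1.95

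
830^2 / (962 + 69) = 688900 / 1031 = 668.19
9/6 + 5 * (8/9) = 107/18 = 5.94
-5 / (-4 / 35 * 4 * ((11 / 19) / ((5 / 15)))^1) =3325 / 528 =6.30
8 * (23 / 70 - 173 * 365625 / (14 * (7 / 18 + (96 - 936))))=22772515396 / 528955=43051.90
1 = 1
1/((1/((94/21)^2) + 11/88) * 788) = 4418/608927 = 0.01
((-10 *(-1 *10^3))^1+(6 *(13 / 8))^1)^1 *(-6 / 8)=-120117 / 16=-7507.31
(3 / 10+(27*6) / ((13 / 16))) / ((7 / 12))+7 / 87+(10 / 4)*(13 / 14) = 54582707 / 158340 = 344.72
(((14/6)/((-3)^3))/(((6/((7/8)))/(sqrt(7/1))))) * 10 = -245 * sqrt(7)/1944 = -0.33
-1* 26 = -26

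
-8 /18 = -0.44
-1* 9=-9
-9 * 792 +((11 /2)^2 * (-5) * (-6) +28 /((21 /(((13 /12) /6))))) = -167947 /27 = -6220.26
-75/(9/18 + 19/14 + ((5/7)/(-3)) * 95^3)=1575/4286836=0.00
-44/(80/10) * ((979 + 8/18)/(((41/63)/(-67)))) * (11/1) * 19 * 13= 3013655645/2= 1506827822.50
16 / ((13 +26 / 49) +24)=0.43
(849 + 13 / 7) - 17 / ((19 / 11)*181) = 20481375 / 24073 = 850.80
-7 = -7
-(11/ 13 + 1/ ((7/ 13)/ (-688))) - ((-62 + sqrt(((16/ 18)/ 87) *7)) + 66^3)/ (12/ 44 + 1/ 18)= -397802549/ 455 - 44 *sqrt(1218)/ 1885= -874292.13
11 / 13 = 0.85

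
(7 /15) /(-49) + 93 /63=22 /15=1.47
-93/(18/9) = -93/2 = -46.50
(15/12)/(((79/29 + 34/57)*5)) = 1653/21956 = 0.08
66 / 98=33 / 49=0.67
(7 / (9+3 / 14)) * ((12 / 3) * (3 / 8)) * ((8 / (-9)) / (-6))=196 / 1161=0.17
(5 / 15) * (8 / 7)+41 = 869 / 21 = 41.38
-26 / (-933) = 26 / 933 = 0.03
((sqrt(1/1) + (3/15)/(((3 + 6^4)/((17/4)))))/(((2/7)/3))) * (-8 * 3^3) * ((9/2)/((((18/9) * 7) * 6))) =-2105757/17320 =-121.58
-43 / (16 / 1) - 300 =-4843 / 16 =-302.69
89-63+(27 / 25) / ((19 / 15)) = 2551 / 95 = 26.85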